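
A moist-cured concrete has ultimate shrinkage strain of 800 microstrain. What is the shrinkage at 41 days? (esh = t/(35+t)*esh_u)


esh(41) = 41 / (35 + 41) * 800
= 41 / 76 * 800
= 431.6 microstrain

431.6


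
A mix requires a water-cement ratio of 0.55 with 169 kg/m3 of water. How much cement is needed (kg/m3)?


Cement = water / (w/c)
= 169 / 0.55
= 307.3 kg/m3

307.3


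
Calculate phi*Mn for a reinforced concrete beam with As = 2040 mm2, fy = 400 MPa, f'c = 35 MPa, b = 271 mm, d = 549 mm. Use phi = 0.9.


a = As * fy / (0.85 * f'c * b)
= 2040 * 400 / (0.85 * 35 * 271)
= 101.2124 mm
Mn = As * fy * (d - a/2) / 10^6
= 406.6893 kN-m
phi*Mn = 0.9 * 406.6893 = 366.02 kN-m

366.02


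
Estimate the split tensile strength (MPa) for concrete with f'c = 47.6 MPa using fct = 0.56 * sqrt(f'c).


fct = 0.56 * sqrt(47.6)
= 0.56 * 6.899
= 3.864 MPa

3.864


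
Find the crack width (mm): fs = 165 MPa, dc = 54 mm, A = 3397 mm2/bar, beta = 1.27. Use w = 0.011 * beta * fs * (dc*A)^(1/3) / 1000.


w = 0.011 * beta * fs * (dc * A)^(1/3) / 1000
= 0.011 * 1.27 * 165 * (54 * 3397)^(1/3) / 1000
= 0.131 mm

0.131


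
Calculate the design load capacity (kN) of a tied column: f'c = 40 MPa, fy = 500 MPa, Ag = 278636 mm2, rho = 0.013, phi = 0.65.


Ast = rho * Ag = 0.013 * 278636 = 3622.268 mm2
phi*Pn = 0.65 * 0.80 * (0.85 * 40 * (278636 - 3622.268) + 500 * 3622.268) / 1000
= 5804.03 kN

5804.03


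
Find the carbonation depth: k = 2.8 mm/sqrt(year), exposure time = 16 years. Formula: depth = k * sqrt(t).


depth = k * sqrt(t)
= 2.8 * sqrt(16)
= 11.2 mm

11.2


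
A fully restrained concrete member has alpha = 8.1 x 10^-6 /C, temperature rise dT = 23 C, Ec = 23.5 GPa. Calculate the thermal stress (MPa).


sigma = alpha * dT * Ec
= 8.1e-6 * 23 * 23.5 * 1000
= 4.378 MPa

4.378


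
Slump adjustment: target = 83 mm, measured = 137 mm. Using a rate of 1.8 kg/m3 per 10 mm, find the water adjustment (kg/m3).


Difference = 83 - 137 = -54 mm
Water adjustment = -54 * 1.8 / 10 = -9.7 kg/m3

-9.7


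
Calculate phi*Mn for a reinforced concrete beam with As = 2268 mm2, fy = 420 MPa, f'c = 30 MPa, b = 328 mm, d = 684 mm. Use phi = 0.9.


a = As * fy / (0.85 * f'c * b)
= 2268 * 420 / (0.85 * 30 * 328)
= 113.8881 mm
Mn = As * fy * (d - a/2) / 10^6
= 597.3084 kN-m
phi*Mn = 0.9 * 597.3084 = 537.58 kN-m

537.58


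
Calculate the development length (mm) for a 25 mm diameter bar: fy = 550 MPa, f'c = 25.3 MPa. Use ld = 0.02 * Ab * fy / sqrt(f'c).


Ab = pi * 25^2 / 4 = 490.874 mm2
ld = 0.02 * 490.874 * 550 / sqrt(25.3)
= 1073.5 mm

1073.5


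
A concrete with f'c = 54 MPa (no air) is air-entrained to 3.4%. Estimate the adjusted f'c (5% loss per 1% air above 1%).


Strength loss = (3.4 - 1) * 5 = 12.0%
f'c = 54 * (1 - 12.0/100)
= 47.52 MPa

47.52


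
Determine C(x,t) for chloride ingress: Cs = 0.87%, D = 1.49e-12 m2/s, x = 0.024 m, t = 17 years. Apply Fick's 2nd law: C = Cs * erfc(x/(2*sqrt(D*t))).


t_seconds = 17 * 365.25 * 24 * 3600 = 536479200.0 s
arg = 0.024 / (2 * sqrt(1.49e-12 * 536479200.0))
= 0.4244
erfc(0.4244) = 0.5483
C = 0.87 * 0.5483 = 0.4771%

0.4771


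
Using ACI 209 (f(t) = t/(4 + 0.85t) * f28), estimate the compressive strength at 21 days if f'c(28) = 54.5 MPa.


f(21) = 21 / (4 + 0.85 * 21) * 54.5
= 21 / 21.85 * 54.5
= 52.38 MPa

52.38


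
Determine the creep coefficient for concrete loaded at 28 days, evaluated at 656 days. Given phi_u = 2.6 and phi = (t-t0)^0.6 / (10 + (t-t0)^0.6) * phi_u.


dt = 656 - 28 = 628
phi = 628^0.6 / (10 + 628^0.6) * 2.6
= 2.15

2.15


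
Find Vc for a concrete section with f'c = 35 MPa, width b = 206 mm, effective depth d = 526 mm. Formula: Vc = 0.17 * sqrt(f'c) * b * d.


Vc = 0.17 * sqrt(35) * 206 * 526 / 1000
= 108.98 kN

108.98


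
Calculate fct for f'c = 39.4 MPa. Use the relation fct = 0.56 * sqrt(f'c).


fct = 0.56 * sqrt(39.4)
= 0.56 * 6.277
= 3.515 MPa

3.515


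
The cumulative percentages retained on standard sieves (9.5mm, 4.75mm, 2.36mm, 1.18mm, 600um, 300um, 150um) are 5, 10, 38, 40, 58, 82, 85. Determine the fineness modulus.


FM = sum(cumulative % retained) / 100
= 318 / 100
= 3.18

3.18


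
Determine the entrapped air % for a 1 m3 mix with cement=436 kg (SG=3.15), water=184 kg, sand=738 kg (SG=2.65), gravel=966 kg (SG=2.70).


Vol cement = 436 / (3.15 * 1000) = 0.138413 m3
Vol water = 184 / 1000 = 0.184 m3
Vol sand = 738 / (2.65 * 1000) = 0.278491 m3
Vol gravel = 966 / (2.70 * 1000) = 0.357778 m3
Total solid + water volume = 0.958681 m3
Air = (1 - 0.958681) * 100 = 4.13%

4.13


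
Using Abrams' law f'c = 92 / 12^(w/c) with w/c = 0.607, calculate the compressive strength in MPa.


f'c = 92 / 12^0.607
= 92 / 4.519
= 20.36 MPa

20.36


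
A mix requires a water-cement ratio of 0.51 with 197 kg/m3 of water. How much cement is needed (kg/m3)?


Cement = water / (w/c)
= 197 / 0.51
= 386.3 kg/m3

386.3


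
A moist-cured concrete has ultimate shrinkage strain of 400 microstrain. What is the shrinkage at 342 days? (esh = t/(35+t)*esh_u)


esh(342) = 342 / (35 + 342) * 400
= 342 / 377 * 400
= 362.9 microstrain

362.9


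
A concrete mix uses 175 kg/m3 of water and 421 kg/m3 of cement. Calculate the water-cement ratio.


w/c = water / cement
w/c = 175 / 421 = 0.416

0.416


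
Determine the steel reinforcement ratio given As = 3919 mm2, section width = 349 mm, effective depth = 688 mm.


rho = As / (b * d)
= 3919 / (349 * 688)
= 0.0163

0.0163


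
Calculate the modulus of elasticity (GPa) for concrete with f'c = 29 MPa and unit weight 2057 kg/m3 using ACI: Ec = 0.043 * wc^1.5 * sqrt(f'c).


Ec = 0.043 * 2057^1.5 * sqrt(29) / 1000
= 21.6 GPa

21.6


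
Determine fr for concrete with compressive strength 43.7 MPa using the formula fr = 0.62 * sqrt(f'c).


fr = 0.62 * sqrt(43.7)
= 4.099 MPa

4.099


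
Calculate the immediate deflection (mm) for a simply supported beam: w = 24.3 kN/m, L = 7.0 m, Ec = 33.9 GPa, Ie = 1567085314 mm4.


Convert: L = 7.0 m = 7000 mm, Ec = 33.9 GPa = 33900 MPa
delta = 5 * 24.3 * 7000^4 / (384 * 33900 * 1567085314)
= 14.3 mm

14.3


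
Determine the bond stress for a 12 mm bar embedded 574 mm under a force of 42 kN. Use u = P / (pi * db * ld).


u = P / (pi * db * ld)
= 42 * 1000 / (pi * 12 * 574)
= 1.941 MPa

1.941


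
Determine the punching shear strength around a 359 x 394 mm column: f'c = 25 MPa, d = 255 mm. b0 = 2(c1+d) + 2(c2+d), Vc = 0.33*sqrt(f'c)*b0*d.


b0 = 2*(359 + 255) + 2*(394 + 255) = 2526 mm
Vc = 0.33 * sqrt(25) * 2526 * 255 / 1000
= 1062.81 kN

1062.81


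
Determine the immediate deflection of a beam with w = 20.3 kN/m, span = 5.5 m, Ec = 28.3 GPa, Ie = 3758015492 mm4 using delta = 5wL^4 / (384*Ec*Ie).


Convert: L = 5.5 m = 5500 mm, Ec = 28.3 GPa = 28300 MPa
delta = 5 * 20.3 * 5500^4 / (384 * 28300 * 3758015492)
= 2.27 mm

2.27


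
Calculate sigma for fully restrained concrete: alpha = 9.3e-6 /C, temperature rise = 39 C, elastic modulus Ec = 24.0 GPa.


sigma = alpha * dT * Ec
= 9.3e-6 * 39 * 24.0 * 1000
= 8.705 MPa

8.705


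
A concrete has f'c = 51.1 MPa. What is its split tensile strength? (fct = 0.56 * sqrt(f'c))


fct = 0.56 * sqrt(51.1)
= 0.56 * 7.148
= 4.003 MPa

4.003


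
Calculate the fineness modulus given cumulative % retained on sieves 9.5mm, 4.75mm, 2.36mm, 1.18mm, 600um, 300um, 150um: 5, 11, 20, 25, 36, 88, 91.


FM = sum(cumulative % retained) / 100
= 276 / 100
= 2.76

2.76


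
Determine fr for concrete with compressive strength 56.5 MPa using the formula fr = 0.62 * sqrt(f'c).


fr = 0.62 * sqrt(56.5)
= 4.66 MPa

4.66


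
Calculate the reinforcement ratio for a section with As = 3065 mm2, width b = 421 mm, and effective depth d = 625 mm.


rho = As / (b * d)
= 3065 / (421 * 625)
= 0.0116

0.0116


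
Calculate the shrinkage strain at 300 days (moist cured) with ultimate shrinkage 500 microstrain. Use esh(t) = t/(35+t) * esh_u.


esh(300) = 300 / (35 + 300) * 500
= 300 / 335 * 500
= 447.8 microstrain

447.8


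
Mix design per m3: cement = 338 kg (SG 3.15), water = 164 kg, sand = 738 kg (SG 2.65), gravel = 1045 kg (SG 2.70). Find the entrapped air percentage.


Vol cement = 338 / (3.15 * 1000) = 0.107302 m3
Vol water = 164 / 1000 = 0.164 m3
Vol sand = 738 / (2.65 * 1000) = 0.278491 m3
Vol gravel = 1045 / (2.70 * 1000) = 0.387037 m3
Total solid + water volume = 0.936829 m3
Air = (1 - 0.936829) * 100 = 6.32%

6.32


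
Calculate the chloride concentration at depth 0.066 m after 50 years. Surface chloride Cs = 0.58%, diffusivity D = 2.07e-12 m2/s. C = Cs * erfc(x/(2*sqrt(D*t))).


t_seconds = 50 * 365.25 * 24 * 3600 = 1577880000.0 s
arg = 0.066 / (2 * sqrt(2.07e-12 * 1577880000.0))
= 0.5774
erfc(0.5774) = 0.4142
C = 0.58 * 0.4142 = 0.2402%

0.2402


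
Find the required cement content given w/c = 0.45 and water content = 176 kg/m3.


Cement = water / (w/c)
= 176 / 0.45
= 391.1 kg/m3

391.1


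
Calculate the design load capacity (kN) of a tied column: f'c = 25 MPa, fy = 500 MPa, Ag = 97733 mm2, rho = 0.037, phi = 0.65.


Ast = rho * Ag = 0.037 * 97733 = 3616.121 mm2
phi*Pn = 0.65 * 0.80 * (0.85 * 25 * (97733 - 3616.121) + 500 * 3616.121) / 1000
= 1980.18 kN

1980.18


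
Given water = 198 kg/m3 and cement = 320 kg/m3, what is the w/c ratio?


w/c = water / cement
w/c = 198 / 320 = 0.619

0.619


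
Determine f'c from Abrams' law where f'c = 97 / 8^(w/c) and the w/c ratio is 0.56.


f'c = 97 / 8^0.56
= 97 / 3.204
= 30.27 MPa

30.27


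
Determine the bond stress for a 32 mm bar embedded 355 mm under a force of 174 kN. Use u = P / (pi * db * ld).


u = P / (pi * db * ld)
= 174 * 1000 / (pi * 32 * 355)
= 4.876 MPa

4.876


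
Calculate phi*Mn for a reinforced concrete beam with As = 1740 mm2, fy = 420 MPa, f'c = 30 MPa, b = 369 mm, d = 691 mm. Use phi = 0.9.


a = As * fy / (0.85 * f'c * b)
= 1740 * 420 / (0.85 * 30 * 369)
= 77.6662 mm
Mn = As * fy * (d - a/2) / 10^6
= 476.6036 kN-m
phi*Mn = 0.9 * 476.6036 = 428.94 kN-m

428.94


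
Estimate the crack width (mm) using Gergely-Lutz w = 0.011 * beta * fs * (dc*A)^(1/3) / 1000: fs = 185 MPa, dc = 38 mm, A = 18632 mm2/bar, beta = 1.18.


w = 0.011 * beta * fs * (dc * A)^(1/3) / 1000
= 0.011 * 1.18 * 185 * (38 * 18632)^(1/3) / 1000
= 0.214 mm

0.214


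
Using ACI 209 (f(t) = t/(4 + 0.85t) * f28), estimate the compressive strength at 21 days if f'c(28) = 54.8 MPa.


f(21) = 21 / (4 + 0.85 * 21) * 54.8
= 21 / 21.85 * 54.8
= 52.67 MPa

52.67


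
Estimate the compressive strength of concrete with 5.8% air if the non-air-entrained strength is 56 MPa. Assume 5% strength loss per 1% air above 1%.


Strength loss = (5.8 - 1) * 5 = 24.0%
f'c = 56 * (1 - 24.0/100)
= 42.56 MPa

42.56


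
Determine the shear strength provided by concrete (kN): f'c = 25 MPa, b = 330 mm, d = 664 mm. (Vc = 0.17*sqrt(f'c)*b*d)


Vc = 0.17 * sqrt(25) * 330 * 664 / 1000
= 186.25 kN

186.25


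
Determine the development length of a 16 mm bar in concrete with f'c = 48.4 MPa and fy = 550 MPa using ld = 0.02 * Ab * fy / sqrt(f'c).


Ab = pi * 16^2 / 4 = 201.062 mm2
ld = 0.02 * 201.062 * 550 / sqrt(48.4)
= 317.9 mm

317.9


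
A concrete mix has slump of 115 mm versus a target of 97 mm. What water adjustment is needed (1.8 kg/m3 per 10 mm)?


Difference = 97 - 115 = -18 mm
Water adjustment = -18 * 1.8 / 10 = -3.2 kg/m3

-3.2


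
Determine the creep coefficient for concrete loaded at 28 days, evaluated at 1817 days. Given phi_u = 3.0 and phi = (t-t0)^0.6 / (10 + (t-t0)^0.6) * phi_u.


dt = 1817 - 28 = 1789
phi = 1789^0.6 / (10 + 1789^0.6) * 3.0
= 2.698

2.698


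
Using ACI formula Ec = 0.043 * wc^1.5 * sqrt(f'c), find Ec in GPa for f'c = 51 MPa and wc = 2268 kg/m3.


Ec = 0.043 * 2268^1.5 * sqrt(51) / 1000
= 33.17 GPa

33.17


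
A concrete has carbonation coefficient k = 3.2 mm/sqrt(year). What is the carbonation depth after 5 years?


depth = k * sqrt(t)
= 3.2 * sqrt(5)
= 7.16 mm

7.16


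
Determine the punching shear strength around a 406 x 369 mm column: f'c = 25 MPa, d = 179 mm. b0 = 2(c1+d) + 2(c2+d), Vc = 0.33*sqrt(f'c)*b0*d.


b0 = 2*(406 + 179) + 2*(369 + 179) = 2266 mm
Vc = 0.33 * sqrt(25) * 2266 * 179 / 1000
= 669.26 kN

669.26


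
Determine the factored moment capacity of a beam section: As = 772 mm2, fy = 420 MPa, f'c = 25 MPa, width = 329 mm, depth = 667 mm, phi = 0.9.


a = As * fy / (0.85 * f'c * b)
= 772 * 420 / (0.85 * 25 * 329)
= 46.378 mm
Mn = As * fy * (d - a/2) / 10^6
= 208.7493 kN-m
phi*Mn = 0.9 * 208.7493 = 187.87 kN-m

187.87


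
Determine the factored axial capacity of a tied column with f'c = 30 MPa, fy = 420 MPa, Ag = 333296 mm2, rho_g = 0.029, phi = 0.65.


Ast = rho * Ag = 0.029 * 333296 = 9665.584 mm2
phi*Pn = 0.65 * 0.80 * (0.85 * 30 * (333296 - 9665.584) + 420 * 9665.584) / 1000
= 6402.3 kN

6402.3


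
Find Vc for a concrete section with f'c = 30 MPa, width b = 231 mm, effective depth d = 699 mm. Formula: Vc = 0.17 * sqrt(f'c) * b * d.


Vc = 0.17 * sqrt(30) * 231 * 699 / 1000
= 150.35 kN

150.35


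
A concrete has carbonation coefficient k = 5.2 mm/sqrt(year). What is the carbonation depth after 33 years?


depth = k * sqrt(t)
= 5.2 * sqrt(33)
= 29.87 mm

29.87


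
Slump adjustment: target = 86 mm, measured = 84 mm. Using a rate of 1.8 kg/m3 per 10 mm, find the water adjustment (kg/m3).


Difference = 86 - 84 = 2 mm
Water adjustment = 2 * 1.8 / 10 = 0.4 kg/m3

0.4


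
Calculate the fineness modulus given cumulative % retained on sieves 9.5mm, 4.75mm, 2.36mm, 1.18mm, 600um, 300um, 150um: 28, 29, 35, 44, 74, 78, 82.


FM = sum(cumulative % retained) / 100
= 370 / 100
= 3.7

3.7


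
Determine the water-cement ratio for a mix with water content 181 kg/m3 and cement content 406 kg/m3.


w/c = water / cement
w/c = 181 / 406 = 0.446

0.446


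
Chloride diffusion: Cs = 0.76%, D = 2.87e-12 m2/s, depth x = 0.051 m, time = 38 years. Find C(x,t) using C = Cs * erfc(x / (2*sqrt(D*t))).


t_seconds = 38 * 365.25 * 24 * 3600 = 1199188800.0 s
arg = 0.051 / (2 * sqrt(2.87e-12 * 1199188800.0))
= 0.4347
erfc(0.4347) = 0.5387
C = 0.76 * 0.5387 = 0.4094%

0.4094


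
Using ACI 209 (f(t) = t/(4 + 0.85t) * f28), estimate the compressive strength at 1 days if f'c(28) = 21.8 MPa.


f(1) = 1 / (4 + 0.85 * 1) * 21.8
= 1 / 4.85 * 21.8
= 4.49 MPa

4.49


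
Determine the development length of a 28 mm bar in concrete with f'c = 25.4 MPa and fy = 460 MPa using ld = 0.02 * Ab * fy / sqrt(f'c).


Ab = pi * 28^2 / 4 = 615.752 mm2
ld = 0.02 * 615.752 * 460 / sqrt(25.4)
= 1124.0 mm

1124.0


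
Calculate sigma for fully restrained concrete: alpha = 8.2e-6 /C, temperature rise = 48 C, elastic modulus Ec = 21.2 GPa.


sigma = alpha * dT * Ec
= 8.2e-6 * 48 * 21.2 * 1000
= 8.344 MPa

8.344


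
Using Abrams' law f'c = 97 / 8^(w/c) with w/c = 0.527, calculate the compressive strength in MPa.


f'c = 97 / 8^0.527
= 97 / 2.992
= 32.42 MPa

32.42


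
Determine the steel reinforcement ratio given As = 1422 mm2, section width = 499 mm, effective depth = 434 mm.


rho = As / (b * d)
= 1422 / (499 * 434)
= 0.0066

0.0066


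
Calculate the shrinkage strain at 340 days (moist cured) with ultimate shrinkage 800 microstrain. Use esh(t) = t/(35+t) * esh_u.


esh(340) = 340 / (35 + 340) * 800
= 340 / 375 * 800
= 725.3 microstrain

725.3


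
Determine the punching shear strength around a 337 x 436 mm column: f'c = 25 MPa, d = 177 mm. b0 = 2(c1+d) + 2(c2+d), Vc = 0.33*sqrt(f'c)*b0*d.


b0 = 2*(337 + 177) + 2*(436 + 177) = 2254 mm
Vc = 0.33 * sqrt(25) * 2254 * 177 / 1000
= 658.28 kN

658.28


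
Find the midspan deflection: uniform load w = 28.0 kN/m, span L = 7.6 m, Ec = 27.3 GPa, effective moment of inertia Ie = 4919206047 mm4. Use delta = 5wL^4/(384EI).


Convert: L = 7.6 m = 7600 mm, Ec = 27.3 GPa = 27300 MPa
delta = 5 * 28.0 * 7600^4 / (384 * 27300 * 4919206047)
= 9.06 mm

9.06


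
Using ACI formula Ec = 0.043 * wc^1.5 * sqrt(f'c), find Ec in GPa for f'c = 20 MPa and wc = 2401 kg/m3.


Ec = 0.043 * 2401^1.5 * sqrt(20) / 1000
= 22.62 GPa

22.62


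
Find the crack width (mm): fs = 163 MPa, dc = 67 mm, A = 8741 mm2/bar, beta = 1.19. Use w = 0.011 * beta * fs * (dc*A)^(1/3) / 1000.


w = 0.011 * beta * fs * (dc * A)^(1/3) / 1000
= 0.011 * 1.19 * 163 * (67 * 8741)^(1/3) / 1000
= 0.179 mm

0.179


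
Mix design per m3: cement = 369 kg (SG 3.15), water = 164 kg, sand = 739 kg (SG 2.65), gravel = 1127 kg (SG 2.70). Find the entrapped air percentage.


Vol cement = 369 / (3.15 * 1000) = 0.117143 m3
Vol water = 164 / 1000 = 0.164 m3
Vol sand = 739 / (2.65 * 1000) = 0.278868 m3
Vol gravel = 1127 / (2.70 * 1000) = 0.417407 m3
Total solid + water volume = 0.977418 m3
Air = (1 - 0.977418) * 100 = 2.26%

2.26


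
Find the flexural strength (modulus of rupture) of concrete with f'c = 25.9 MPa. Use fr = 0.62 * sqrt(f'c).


fr = 0.62 * sqrt(25.9)
= 3.155 MPa

3.155


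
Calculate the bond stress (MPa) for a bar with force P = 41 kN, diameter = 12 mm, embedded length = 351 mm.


u = P / (pi * db * ld)
= 41 * 1000 / (pi * 12 * 351)
= 3.098 MPa

3.098


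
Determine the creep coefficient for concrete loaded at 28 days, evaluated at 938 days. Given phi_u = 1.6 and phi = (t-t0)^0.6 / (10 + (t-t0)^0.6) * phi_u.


dt = 938 - 28 = 910
phi = 910^0.6 / (10 + 910^0.6) * 1.6
= 1.37

1.37


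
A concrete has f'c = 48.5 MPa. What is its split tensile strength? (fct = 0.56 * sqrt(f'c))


fct = 0.56 * sqrt(48.5)
= 0.56 * 6.964
= 3.9 MPa

3.9


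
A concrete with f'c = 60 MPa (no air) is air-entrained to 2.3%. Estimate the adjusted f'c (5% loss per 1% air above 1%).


Strength loss = (2.3 - 1) * 5 = 6.5%
f'c = 60 * (1 - 6.5/100)
= 56.1 MPa

56.1


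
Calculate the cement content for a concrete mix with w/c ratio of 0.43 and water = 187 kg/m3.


Cement = water / (w/c)
= 187 / 0.43
= 434.9 kg/m3

434.9


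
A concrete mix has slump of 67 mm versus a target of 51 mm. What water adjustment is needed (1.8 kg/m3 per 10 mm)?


Difference = 51 - 67 = -16 mm
Water adjustment = -16 * 1.8 / 10 = -2.9 kg/m3

-2.9


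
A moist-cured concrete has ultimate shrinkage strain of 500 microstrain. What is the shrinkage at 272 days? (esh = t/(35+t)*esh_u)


esh(272) = 272 / (35 + 272) * 500
= 272 / 307 * 500
= 443.0 microstrain

443.0


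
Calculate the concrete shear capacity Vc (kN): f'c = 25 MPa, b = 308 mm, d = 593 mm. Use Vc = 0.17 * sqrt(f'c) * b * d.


Vc = 0.17 * sqrt(25) * 308 * 593 / 1000
= 155.25 kN

155.25


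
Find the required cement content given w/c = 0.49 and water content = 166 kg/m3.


Cement = water / (w/c)
= 166 / 0.49
= 338.8 kg/m3

338.8


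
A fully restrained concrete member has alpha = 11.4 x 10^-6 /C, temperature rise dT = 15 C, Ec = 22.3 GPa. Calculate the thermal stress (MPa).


sigma = alpha * dT * Ec
= 11.4e-6 * 15 * 22.3 * 1000
= 3.813 MPa

3.813


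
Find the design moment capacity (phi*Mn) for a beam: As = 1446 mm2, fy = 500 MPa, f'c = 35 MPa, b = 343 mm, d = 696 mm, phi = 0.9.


a = As * fy / (0.85 * f'c * b)
= 1446 * 500 / (0.85 * 35 * 343)
= 70.8528 mm
Mn = As * fy * (d - a/2) / 10^6
= 477.5947 kN-m
phi*Mn = 0.9 * 477.5947 = 429.84 kN-m

429.84


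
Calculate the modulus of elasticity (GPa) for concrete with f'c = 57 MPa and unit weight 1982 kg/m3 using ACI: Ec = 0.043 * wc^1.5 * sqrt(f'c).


Ec = 0.043 * 1982^1.5 * sqrt(57) / 1000
= 28.65 GPa

28.65


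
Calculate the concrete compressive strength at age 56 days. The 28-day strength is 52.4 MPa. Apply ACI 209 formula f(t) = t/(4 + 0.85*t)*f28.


f(56) = 56 / (4 + 0.85 * 56) * 52.4
= 56 / 51.6 * 52.4
= 56.87 MPa

56.87


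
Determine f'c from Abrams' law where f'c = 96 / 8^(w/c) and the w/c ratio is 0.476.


f'c = 96 / 8^0.476
= 96 / 2.691
= 35.68 MPa

35.68


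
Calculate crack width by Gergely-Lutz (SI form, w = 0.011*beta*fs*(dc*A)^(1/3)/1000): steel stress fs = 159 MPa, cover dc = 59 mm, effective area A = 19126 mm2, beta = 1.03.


w = 0.011 * beta * fs * (dc * A)^(1/3) / 1000
= 0.011 * 1.03 * 159 * (59 * 19126)^(1/3) / 1000
= 0.188 mm

0.188


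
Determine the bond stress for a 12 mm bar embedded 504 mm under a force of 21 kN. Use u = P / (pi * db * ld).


u = P / (pi * db * ld)
= 21 * 1000 / (pi * 12 * 504)
= 1.105 MPa

1.105


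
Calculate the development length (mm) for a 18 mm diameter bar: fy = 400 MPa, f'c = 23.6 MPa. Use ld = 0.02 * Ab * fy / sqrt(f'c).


Ab = pi * 18^2 / 4 = 254.469 mm2
ld = 0.02 * 254.469 * 400 / sqrt(23.6)
= 419.1 mm

419.1


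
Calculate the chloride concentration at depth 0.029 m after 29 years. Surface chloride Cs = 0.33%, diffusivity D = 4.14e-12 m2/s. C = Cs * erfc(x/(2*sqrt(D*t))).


t_seconds = 29 * 365.25 * 24 * 3600 = 915170400.0 s
arg = 0.029 / (2 * sqrt(4.14e-12 * 915170400.0))
= 0.2356
erfc(0.2356) = 0.739
C = 0.33 * 0.739 = 0.2439%

0.2439


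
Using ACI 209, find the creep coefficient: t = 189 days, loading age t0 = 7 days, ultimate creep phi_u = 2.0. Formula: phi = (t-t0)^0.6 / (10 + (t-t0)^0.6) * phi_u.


dt = 189 - 7 = 182
phi = 182^0.6 / (10 + 182^0.6) * 2.0
= 1.388

1.388


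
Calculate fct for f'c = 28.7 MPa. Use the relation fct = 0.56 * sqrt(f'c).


fct = 0.56 * sqrt(28.7)
= 0.56 * 5.357
= 3.0 MPa

3.0


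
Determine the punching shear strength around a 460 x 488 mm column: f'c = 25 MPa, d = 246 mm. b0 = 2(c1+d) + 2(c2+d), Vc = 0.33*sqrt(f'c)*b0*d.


b0 = 2*(460 + 246) + 2*(488 + 246) = 2880 mm
Vc = 0.33 * sqrt(25) * 2880 * 246 / 1000
= 1168.99 kN

1168.99


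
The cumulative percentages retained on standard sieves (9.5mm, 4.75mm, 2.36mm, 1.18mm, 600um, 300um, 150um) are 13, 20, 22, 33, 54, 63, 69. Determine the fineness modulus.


FM = sum(cumulative % retained) / 100
= 274 / 100
= 2.74

2.74


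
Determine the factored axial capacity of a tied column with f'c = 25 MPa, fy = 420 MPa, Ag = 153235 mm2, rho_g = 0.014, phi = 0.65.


Ast = rho * Ag = 0.014 * 153235 = 2145.29 mm2
phi*Pn = 0.65 * 0.80 * (0.85 * 25 * (153235 - 2145.29) + 420 * 2145.29) / 1000
= 2138.07 kN

2138.07


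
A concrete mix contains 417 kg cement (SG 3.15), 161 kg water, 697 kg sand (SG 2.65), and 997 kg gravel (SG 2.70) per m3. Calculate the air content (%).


Vol cement = 417 / (3.15 * 1000) = 0.132381 m3
Vol water = 161 / 1000 = 0.161 m3
Vol sand = 697 / (2.65 * 1000) = 0.263019 m3
Vol gravel = 997 / (2.70 * 1000) = 0.369259 m3
Total solid + water volume = 0.925659 m3
Air = (1 - 0.925659) * 100 = 7.43%

7.43


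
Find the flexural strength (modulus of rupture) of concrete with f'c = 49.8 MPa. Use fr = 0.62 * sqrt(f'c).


fr = 0.62 * sqrt(49.8)
= 4.375 MPa

4.375


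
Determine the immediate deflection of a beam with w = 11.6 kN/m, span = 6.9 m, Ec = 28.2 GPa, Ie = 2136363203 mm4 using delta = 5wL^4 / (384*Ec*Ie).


Convert: L = 6.9 m = 6900 mm, Ec = 28.2 GPa = 28200 MPa
delta = 5 * 11.6 * 6900^4 / (384 * 28200 * 2136363203)
= 5.68 mm

5.68


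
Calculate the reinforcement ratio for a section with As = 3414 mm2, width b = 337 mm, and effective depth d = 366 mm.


rho = As / (b * d)
= 3414 / (337 * 366)
= 0.0277

0.0277


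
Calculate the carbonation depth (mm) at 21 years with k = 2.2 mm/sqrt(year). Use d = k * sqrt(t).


depth = k * sqrt(t)
= 2.2 * sqrt(21)
= 10.08 mm

10.08


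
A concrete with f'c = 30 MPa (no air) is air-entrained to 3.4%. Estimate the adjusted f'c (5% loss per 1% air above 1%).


Strength loss = (3.4 - 1) * 5 = 12.0%
f'c = 30 * (1 - 12.0/100)
= 26.4 MPa

26.4


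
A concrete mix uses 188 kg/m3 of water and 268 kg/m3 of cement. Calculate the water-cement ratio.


w/c = water / cement
w/c = 188 / 268 = 0.701

0.701


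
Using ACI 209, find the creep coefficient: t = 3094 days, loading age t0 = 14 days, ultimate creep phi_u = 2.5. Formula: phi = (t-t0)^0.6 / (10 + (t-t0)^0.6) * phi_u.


dt = 3094 - 14 = 3080
phi = 3080^0.6 / (10 + 3080^0.6) * 2.5
= 2.313

2.313


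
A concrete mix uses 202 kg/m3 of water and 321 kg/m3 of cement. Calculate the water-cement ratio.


w/c = water / cement
w/c = 202 / 321 = 0.629

0.629


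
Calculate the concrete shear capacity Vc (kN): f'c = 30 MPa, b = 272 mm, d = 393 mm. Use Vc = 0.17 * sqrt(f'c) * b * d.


Vc = 0.17 * sqrt(30) * 272 * 393 / 1000
= 99.53 kN

99.53


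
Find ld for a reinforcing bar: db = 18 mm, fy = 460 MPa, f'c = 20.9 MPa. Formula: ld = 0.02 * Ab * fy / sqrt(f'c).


Ab = pi * 18^2 / 4 = 254.469 mm2
ld = 0.02 * 254.469 * 460 / sqrt(20.9)
= 512.1 mm

512.1


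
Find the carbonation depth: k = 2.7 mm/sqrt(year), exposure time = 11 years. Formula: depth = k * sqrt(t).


depth = k * sqrt(t)
= 2.7 * sqrt(11)
= 8.95 mm

8.95


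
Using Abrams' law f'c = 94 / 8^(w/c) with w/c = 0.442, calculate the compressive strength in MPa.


f'c = 94 / 8^0.442
= 94 / 2.507
= 37.49 MPa

37.49


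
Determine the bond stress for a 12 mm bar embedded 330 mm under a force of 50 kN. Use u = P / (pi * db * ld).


u = P / (pi * db * ld)
= 50 * 1000 / (pi * 12 * 330)
= 4.019 MPa

4.019


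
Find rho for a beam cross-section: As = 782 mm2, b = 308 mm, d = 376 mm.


rho = As / (b * d)
= 782 / (308 * 376)
= 0.0068

0.0068


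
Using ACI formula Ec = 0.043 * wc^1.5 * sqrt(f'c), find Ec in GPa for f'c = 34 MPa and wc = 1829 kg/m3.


Ec = 0.043 * 1829^1.5 * sqrt(34) / 1000
= 19.61 GPa

19.61


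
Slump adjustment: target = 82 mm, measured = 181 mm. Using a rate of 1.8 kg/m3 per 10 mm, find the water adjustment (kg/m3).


Difference = 82 - 181 = -99 mm
Water adjustment = -99 * 1.8 / 10 = -17.8 kg/m3

-17.8


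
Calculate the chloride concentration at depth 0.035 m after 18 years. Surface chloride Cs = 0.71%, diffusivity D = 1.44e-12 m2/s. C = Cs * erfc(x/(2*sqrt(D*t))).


t_seconds = 18 * 365.25 * 24 * 3600 = 568036800.0 s
arg = 0.035 / (2 * sqrt(1.44e-12 * 568036800.0))
= 0.6119
erfc(0.6119) = 0.3869
C = 0.71 * 0.3869 = 0.2747%

0.2747


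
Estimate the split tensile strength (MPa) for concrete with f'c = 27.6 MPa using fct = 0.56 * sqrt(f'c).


fct = 0.56 * sqrt(27.6)
= 0.56 * 5.254
= 2.942 MPa

2.942


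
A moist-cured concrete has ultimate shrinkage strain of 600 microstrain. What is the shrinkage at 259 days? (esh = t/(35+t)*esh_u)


esh(259) = 259 / (35 + 259) * 600
= 259 / 294 * 600
= 528.6 microstrain

528.6


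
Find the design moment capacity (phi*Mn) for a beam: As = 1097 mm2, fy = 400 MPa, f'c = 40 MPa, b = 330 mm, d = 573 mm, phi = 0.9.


a = As * fy / (0.85 * f'c * b)
= 1097 * 400 / (0.85 * 40 * 330)
= 39.1087 mm
Mn = As * fy * (d - a/2) / 10^6
= 242.8519 kN-m
phi*Mn = 0.9 * 242.8519 = 218.57 kN-m

218.57


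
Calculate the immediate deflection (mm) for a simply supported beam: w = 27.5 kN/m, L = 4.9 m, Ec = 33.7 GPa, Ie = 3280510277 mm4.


Convert: L = 4.9 m = 4900 mm, Ec = 33.7 GPa = 33700 MPa
delta = 5 * 27.5 * 4900^4 / (384 * 33700 * 3280510277)
= 1.87 mm

1.87


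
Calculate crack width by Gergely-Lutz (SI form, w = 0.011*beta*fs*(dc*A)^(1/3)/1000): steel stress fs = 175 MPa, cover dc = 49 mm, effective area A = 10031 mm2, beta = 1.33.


w = 0.011 * beta * fs * (dc * A)^(1/3) / 1000
= 0.011 * 1.33 * 175 * (49 * 10031)^(1/3) / 1000
= 0.202 mm

0.202


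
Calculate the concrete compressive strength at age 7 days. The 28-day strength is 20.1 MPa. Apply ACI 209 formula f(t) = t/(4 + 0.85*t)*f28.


f(7) = 7 / (4 + 0.85 * 7) * 20.1
= 7 / 9.95 * 20.1
= 14.14 MPa

14.14


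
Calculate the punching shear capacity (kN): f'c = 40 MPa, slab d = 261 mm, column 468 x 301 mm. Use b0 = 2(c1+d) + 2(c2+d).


b0 = 2*(468 + 261) + 2*(301 + 261) = 2582 mm
Vc = 0.33 * sqrt(40) * 2582 * 261 / 1000
= 1406.5 kN

1406.5


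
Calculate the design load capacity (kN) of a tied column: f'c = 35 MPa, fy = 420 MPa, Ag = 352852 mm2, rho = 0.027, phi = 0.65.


Ast = rho * Ag = 0.027 * 352852 = 9527.004 mm2
phi*Pn = 0.65 * 0.80 * (0.85 * 35 * (352852 - 9527.004) + 420 * 9527.004) / 1000
= 7391.94 kN

7391.94


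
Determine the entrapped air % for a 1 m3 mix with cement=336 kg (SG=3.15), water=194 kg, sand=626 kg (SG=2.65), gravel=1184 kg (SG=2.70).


Vol cement = 336 / (3.15 * 1000) = 0.106667 m3
Vol water = 194 / 1000 = 0.194 m3
Vol sand = 626 / (2.65 * 1000) = 0.236226 m3
Vol gravel = 1184 / (2.70 * 1000) = 0.438519 m3
Total solid + water volume = 0.975412 m3
Air = (1 - 0.975412) * 100 = 2.46%

2.46


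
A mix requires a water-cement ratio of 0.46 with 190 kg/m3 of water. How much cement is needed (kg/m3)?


Cement = water / (w/c)
= 190 / 0.46
= 413.0 kg/m3

413.0


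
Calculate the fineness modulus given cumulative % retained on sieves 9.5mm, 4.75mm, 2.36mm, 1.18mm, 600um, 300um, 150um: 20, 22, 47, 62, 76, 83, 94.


FM = sum(cumulative % retained) / 100
= 404 / 100
= 4.04

4.04


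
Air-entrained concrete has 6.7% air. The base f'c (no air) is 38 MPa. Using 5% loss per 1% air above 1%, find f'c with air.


Strength loss = (6.7 - 1) * 5 = 28.5%
f'c = 38 * (1 - 28.5/100)
= 27.17 MPa

27.17


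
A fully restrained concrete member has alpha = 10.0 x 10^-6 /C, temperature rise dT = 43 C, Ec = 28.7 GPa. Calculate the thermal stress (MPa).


sigma = alpha * dT * Ec
= 10.0e-6 * 43 * 28.7 * 1000
= 12.341 MPa

12.341


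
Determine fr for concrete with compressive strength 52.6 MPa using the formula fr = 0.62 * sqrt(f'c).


fr = 0.62 * sqrt(52.6)
= 4.497 MPa

4.497


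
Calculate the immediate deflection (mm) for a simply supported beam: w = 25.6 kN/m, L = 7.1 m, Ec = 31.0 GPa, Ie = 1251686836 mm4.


Convert: L = 7.1 m = 7100 mm, Ec = 31.0 GPa = 31000 MPa
delta = 5 * 25.6 * 7100^4 / (384 * 31000 * 1251686836)
= 21.83 mm

21.83


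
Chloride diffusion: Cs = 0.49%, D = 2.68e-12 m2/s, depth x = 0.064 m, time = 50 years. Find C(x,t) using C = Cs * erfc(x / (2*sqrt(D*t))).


t_seconds = 50 * 365.25 * 24 * 3600 = 1577880000.0 s
arg = 0.064 / (2 * sqrt(2.68e-12 * 1577880000.0))
= 0.4921
erfc(0.4921) = 0.4865
C = 0.49 * 0.4865 = 0.2384%

0.2384


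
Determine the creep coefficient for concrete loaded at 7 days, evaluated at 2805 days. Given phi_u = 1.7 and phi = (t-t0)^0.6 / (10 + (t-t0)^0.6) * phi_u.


dt = 2805 - 7 = 2798
phi = 2798^0.6 / (10 + 2798^0.6) * 1.7
= 1.566

1.566


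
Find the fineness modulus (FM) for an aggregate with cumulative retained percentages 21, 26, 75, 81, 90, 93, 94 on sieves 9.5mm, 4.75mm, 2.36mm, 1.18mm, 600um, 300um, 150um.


FM = sum(cumulative % retained) / 100
= 480 / 100
= 4.8

4.8


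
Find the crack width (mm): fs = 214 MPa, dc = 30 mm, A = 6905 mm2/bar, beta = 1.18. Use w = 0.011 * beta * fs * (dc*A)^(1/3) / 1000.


w = 0.011 * beta * fs * (dc * A)^(1/3) / 1000
= 0.011 * 1.18 * 214 * (30 * 6905)^(1/3) / 1000
= 0.164 mm

0.164


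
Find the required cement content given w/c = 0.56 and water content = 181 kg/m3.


Cement = water / (w/c)
= 181 / 0.56
= 323.2 kg/m3

323.2


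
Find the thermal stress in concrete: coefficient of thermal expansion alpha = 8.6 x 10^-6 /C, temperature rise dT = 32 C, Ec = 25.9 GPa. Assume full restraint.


sigma = alpha * dT * Ec
= 8.6e-6 * 32 * 25.9 * 1000
= 7.128 MPa

7.128


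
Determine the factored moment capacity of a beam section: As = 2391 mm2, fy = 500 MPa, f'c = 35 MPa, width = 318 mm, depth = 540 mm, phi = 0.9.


a = As * fy / (0.85 * f'c * b)
= 2391 * 500 / (0.85 * 35 * 318)
= 126.3675 mm
Mn = As * fy * (d - a/2) / 10^6
= 570.0338 kN-m
phi*Mn = 0.9 * 570.0338 = 513.03 kN-m

513.03


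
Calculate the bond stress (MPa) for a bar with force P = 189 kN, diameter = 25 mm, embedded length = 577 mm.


u = P / (pi * db * ld)
= 189 * 1000 / (pi * 25 * 577)
= 4.171 MPa

4.171


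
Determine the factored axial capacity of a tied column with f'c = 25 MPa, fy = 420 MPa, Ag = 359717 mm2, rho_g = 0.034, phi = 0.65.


Ast = rho * Ag = 0.034 * 359717 = 12230.378 mm2
phi*Pn = 0.65 * 0.80 * (0.85 * 25 * (359717 - 12230.378) + 420 * 12230.378) / 1000
= 6510.84 kN

6510.84


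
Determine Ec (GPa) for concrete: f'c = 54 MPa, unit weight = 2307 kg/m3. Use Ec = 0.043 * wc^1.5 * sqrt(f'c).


Ec = 0.043 * 2307^1.5 * sqrt(54) / 1000
= 35.01 GPa

35.01


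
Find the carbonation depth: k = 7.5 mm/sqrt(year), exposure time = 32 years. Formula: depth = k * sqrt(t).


depth = k * sqrt(t)
= 7.5 * sqrt(32)
= 42.43 mm

42.43


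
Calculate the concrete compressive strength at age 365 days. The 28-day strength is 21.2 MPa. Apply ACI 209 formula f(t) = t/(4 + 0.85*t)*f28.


f(365) = 365 / (4 + 0.85 * 365) * 21.2
= 365 / 314.25 * 21.2
= 24.62 MPa

24.62


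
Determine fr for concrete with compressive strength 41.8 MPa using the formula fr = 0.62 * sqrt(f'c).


fr = 0.62 * sqrt(41.8)
= 4.008 MPa

4.008


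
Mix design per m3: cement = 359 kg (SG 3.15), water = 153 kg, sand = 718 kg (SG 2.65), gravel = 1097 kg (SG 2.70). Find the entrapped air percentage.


Vol cement = 359 / (3.15 * 1000) = 0.113968 m3
Vol water = 153 / 1000 = 0.153 m3
Vol sand = 718 / (2.65 * 1000) = 0.270943 m3
Vol gravel = 1097 / (2.70 * 1000) = 0.406296 m3
Total solid + water volume = 0.944208 m3
Air = (1 - 0.944208) * 100 = 5.58%

5.58


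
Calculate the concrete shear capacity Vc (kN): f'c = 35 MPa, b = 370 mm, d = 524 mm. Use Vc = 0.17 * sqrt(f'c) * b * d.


Vc = 0.17 * sqrt(35) * 370 * 524 / 1000
= 194.99 kN

194.99


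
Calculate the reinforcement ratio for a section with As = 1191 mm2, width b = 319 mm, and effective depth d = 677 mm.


rho = As / (b * d)
= 1191 / (319 * 677)
= 0.0055

0.0055


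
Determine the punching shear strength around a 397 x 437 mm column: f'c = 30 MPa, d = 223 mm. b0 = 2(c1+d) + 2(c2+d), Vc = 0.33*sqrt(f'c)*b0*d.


b0 = 2*(397 + 223) + 2*(437 + 223) = 2560 mm
Vc = 0.33 * sqrt(30) * 2560 * 223 / 1000
= 1031.86 kN

1031.86


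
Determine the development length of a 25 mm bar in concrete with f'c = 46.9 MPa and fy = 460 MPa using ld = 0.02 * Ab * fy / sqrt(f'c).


Ab = pi * 25^2 / 4 = 490.874 mm2
ld = 0.02 * 490.874 * 460 / sqrt(46.9)
= 659.4 mm

659.4


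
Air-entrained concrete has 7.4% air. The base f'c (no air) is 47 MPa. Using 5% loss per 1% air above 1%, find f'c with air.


Strength loss = (7.4 - 1) * 5 = 32.0%
f'c = 47 * (1 - 32.0/100)
= 31.96 MPa

31.96


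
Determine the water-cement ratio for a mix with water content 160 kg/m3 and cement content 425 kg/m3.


w/c = water / cement
w/c = 160 / 425 = 0.376

0.376


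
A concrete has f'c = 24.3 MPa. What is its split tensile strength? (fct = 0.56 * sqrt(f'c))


fct = 0.56 * sqrt(24.3)
= 0.56 * 4.93
= 2.761 MPa

2.761


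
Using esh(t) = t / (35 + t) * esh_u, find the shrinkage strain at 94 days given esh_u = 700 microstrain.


esh(94) = 94 / (35 + 94) * 700
= 94 / 129 * 700
= 510.1 microstrain

510.1


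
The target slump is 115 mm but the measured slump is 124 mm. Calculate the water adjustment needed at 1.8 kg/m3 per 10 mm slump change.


Difference = 115 - 124 = -9 mm
Water adjustment = -9 * 1.8 / 10 = -1.6 kg/m3

-1.6


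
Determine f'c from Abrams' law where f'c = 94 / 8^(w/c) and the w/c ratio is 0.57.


f'c = 94 / 8^0.57
= 94 / 3.272
= 28.73 MPa

28.73


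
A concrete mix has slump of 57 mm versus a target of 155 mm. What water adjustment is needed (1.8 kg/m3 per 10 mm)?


Difference = 155 - 57 = 98 mm
Water adjustment = 98 * 1.8 / 10 = 17.6 kg/m3

17.6


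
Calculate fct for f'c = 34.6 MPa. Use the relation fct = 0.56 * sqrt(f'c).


fct = 0.56 * sqrt(34.6)
= 0.56 * 5.882
= 3.294 MPa

3.294


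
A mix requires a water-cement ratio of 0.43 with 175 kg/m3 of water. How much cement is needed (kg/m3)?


Cement = water / (w/c)
= 175 / 0.43
= 407.0 kg/m3

407.0


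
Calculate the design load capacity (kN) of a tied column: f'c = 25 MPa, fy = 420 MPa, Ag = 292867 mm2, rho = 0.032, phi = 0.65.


Ast = rho * Ag = 0.032 * 292867 = 9371.744 mm2
phi*Pn = 0.65 * 0.80 * (0.85 * 25 * (292867 - 9371.744) + 420 * 9371.744) / 1000
= 5179.41 kN

5179.41


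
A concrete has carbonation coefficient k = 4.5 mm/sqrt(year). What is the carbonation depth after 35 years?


depth = k * sqrt(t)
= 4.5 * sqrt(35)
= 26.62 mm

26.62


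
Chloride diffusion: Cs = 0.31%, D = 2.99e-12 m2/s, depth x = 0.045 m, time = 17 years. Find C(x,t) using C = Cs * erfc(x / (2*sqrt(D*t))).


t_seconds = 17 * 365.25 * 24 * 3600 = 536479200.0 s
arg = 0.045 / (2 * sqrt(2.99e-12 * 536479200.0))
= 0.5618
erfc(0.5618) = 0.4269
C = 0.31 * 0.4269 = 0.1323%

0.1323


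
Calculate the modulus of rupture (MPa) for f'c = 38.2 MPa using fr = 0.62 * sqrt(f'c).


fr = 0.62 * sqrt(38.2)
= 3.832 MPa

3.832


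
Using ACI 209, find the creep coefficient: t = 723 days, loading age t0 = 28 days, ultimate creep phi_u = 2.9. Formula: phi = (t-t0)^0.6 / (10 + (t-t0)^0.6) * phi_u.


dt = 723 - 28 = 695
phi = 695^0.6 / (10 + 695^0.6) * 2.9
= 2.422

2.422


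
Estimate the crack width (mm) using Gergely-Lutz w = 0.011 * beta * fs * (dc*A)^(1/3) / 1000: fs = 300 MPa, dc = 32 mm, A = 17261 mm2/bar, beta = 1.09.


w = 0.011 * beta * fs * (dc * A)^(1/3) / 1000
= 0.011 * 1.09 * 300 * (32 * 17261)^(1/3) / 1000
= 0.295 mm

0.295


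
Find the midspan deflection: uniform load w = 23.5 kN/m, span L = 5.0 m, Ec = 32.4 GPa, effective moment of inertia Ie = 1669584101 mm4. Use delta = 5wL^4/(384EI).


Convert: L = 5.0 m = 5000 mm, Ec = 32.4 GPa = 32400 MPa
delta = 5 * 23.5 * 5000^4 / (384 * 32400 * 1669584101)
= 3.54 mm

3.54


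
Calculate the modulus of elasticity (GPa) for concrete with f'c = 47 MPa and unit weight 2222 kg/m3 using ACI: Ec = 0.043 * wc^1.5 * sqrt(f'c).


Ec = 0.043 * 2222^1.5 * sqrt(47) / 1000
= 30.88 GPa

30.88


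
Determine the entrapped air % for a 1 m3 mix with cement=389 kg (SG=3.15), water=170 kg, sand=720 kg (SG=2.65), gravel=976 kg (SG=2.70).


Vol cement = 389 / (3.15 * 1000) = 0.123492 m3
Vol water = 170 / 1000 = 0.17 m3
Vol sand = 720 / (2.65 * 1000) = 0.271698 m3
Vol gravel = 976 / (2.70 * 1000) = 0.361481 m3
Total solid + water volume = 0.926672 m3
Air = (1 - 0.926672) * 100 = 7.33%

7.33


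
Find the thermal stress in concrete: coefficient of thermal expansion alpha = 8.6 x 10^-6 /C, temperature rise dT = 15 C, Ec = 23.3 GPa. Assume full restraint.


sigma = alpha * dT * Ec
= 8.6e-6 * 15 * 23.3 * 1000
= 3.006 MPa

3.006


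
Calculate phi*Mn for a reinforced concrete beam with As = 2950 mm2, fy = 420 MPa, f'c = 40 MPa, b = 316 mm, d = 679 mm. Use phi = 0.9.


a = As * fy / (0.85 * f'c * b)
= 2950 * 420 / (0.85 * 40 * 316)
= 115.3202 mm
Mn = As * fy * (d - a/2) / 10^6
= 769.8401 kN-m
phi*Mn = 0.9 * 769.8401 = 692.86 kN-m

692.86


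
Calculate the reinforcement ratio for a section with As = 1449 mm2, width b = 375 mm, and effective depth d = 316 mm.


rho = As / (b * d)
= 1449 / (375 * 316)
= 0.0122

0.0122


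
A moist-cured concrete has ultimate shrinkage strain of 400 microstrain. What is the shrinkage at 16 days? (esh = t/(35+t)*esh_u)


esh(16) = 16 / (35 + 16) * 400
= 16 / 51 * 400
= 125.5 microstrain

125.5


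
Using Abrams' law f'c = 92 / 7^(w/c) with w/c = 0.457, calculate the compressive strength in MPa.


f'c = 92 / 7^0.457
= 92 / 2.433
= 37.81 MPa

37.81


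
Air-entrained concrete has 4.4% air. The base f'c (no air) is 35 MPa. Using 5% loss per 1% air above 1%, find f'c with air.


Strength loss = (4.4 - 1) * 5 = 17.0%
f'c = 35 * (1 - 17.0/100)
= 29.05 MPa

29.05


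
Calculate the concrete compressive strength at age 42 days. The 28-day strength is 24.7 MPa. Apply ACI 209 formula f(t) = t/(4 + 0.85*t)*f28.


f(42) = 42 / (4 + 0.85 * 42) * 24.7
= 42 / 39.7 * 24.7
= 26.13 MPa

26.13


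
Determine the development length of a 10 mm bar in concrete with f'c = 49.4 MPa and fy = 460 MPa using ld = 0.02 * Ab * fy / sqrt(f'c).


Ab = pi * 10^2 / 4 = 78.54 mm2
ld = 0.02 * 78.54 * 460 / sqrt(49.4)
= 102.8 mm

102.8
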